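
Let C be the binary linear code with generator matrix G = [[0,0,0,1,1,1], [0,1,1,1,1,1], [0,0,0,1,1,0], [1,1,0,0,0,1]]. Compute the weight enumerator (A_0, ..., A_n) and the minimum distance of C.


Weight distribution: A_0 = 1, A_1 = 1, A_2 = 4, A_3 = 4, A_4 = 3, A_5 = 3. Minimum distance d = 1.

Enumerate all 2^4 = 16 messages m ∈ F_2^4.
For each, compute codeword c = mG in F_2^6, then tally its weight.
  m = 0000 → c = 000000, weight = 0.
  m = 1000 → c = 000111, weight = 3.
  m = 0100 → c = 011111, weight = 5.
  m = 1100 → c = 011000, weight = 2.
  m = 0010 → c = 000110, weight = 2.
  m = 1010 → c = 000001, weight = 1.
  m = 0110 → c = 011001, weight = 3.
  m = 1110 → c = 011110, weight = 4.
  m = 0001 → c = 110001, weight = 3.
  m = 1001 → c = 110110, weight = 4.
  m = 0101 → c = 101110, weight = 4.
  m = 1101 → c = 101001, weight = 3.
  m = 0011 → c = 110111, weight = 5.
  m = 1011 → c = 110000, weight = 2.
  m = 0111 → c = 101000, weight = 2.
  m = 1111 → c = 101111, weight = 5.
Tally weights:
  weight 0: 1 codewords.
  weight 1: 1 codewords.
  weight 2: 4 codewords.
  weight 3: 4 codewords.
  weight 4: 3 codewords.
  weight 5: 3 codewords.
Minimum distance d = smallest w > 0 with A_w > 0 = 1.
Sanity: Σ A_w = 16 = 2^4 = 16 ✓.


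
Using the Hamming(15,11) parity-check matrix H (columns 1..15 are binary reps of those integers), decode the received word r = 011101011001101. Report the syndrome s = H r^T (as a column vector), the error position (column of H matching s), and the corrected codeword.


s = (1, 1, 0, 0)^T, error position = 12, corrected codeword c = 011101011000101

Compute s = H r^T mod 2 one row at a time:
  s_1 = 1 + 1 + 0 + 0 + 1 + 1 + 0 + 1 = 5 ≡ 1 (mod 2).
  s_2 = 1 + 0 + 1 + 0 + 1 + 1 + 0 + 1 = 5 ≡ 1 (mod 2).
  s_3 = 1 + 1 + 1 + 0 + 0 + 0 + 0 + 1 = 4 ≡ 0 (mod 2).
  s_4 = 0 + 1 + 0 + 0 + 1 + 0 + 1 + 1 = 4 ≡ 0 (mod 2).
s = (1, 1, 0, 0)^T — this equals column 12 of H (binary 1100), so error is at position 12.
Correct: flip bit 12 of r = 011101011001101 to get c = 011101011000101.


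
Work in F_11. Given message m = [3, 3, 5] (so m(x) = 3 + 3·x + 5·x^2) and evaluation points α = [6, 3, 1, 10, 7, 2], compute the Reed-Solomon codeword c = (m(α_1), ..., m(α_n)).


c = [3, 2, 0, 5, 5, 7]

Message polynomial: m(x) = 3 + 3·x + 5·x^2 (mod 11).
For each evaluation point α_i, compute m(α_i) mod 11:
  α_1 = 6: Horner steps 5 → 0 → 3, so m(6) = 3.
  α_2 = 3: Horner steps 5 → 7 → 2, so m(3) = 2.
  α_3 = 1: Horner steps 5 → 8 → 0, so m(1) = 0.
  α_4 = 10: Horner steps 5 → 9 → 5, so m(10) = 5.
  α_5 = 7: Horner steps 5 → 5 → 5, so m(7) = 5.
  α_6 = 2: Horner steps 5 → 2 → 7, so m(2) = 7.
Codeword c = [3, 2, 0, 5, 5, 7] ∈ F_11^6.


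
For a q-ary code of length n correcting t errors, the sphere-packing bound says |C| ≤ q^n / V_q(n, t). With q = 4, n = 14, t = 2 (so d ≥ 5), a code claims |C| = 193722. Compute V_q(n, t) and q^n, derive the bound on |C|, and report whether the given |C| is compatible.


V_q(n, t) = 862, q^n = 268435456, Hamming bound = 311410, |C| = 193722 ≤ bound (satisfied).

Step 1: Compute V_q(n, t) = Σ_{j=0}^2 C(n, j) (q−1)^j.
  j = 0: C(14,0)·(3)^0 = 1·1 = 1.
  j = 1: C(14,1)·(3)^1 = 14·3 = 42.
  j = 2: C(14,2)·(3)^2 = 91·9 = 819.
  V_q(n, t) = 1 + 42 + 819 = 862.
Step 2: q^n = 4^14 = 268435456.
Step 3: Hamming bound ⌊q^n / V_q(n,t)⌋ = ⌊268435456/862⌋ = 311410.
Step 4: Compare |C| = 193722 to 311410: satisfied.
The claimed |C| lies below the Hamming bound.


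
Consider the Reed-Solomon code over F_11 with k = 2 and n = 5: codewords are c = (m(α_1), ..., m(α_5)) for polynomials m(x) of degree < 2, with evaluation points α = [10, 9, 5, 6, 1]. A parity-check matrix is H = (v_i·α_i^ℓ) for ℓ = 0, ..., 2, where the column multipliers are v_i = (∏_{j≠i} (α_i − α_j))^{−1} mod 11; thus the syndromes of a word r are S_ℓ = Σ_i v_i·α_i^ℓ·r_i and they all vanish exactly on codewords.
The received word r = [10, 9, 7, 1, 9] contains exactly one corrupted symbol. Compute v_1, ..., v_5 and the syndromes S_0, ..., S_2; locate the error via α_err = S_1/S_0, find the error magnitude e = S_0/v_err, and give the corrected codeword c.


S = (5, 1, 9), error at position 2, error magnitude e = 4, c = [10, 5, 7, 1, 9].

Step 1: column multipliers v_i = (∏_{j≠i}(α_i − α_j))^{−1} mod 11.
  i = 1 (α = 10): (10−9)(10−5)(10−6)(10−1) = 1·5·4·9 = 180 ≡ 4, so v_1 = 4^{−1} = 3 (mod 11).
  i = 2 (α = 9): (9−10)(9−5)(9−6)(9−1) = (−1)·4·3·8 = −96 ≡ 3, so v_2 = 3^{−1} = 4 (mod 11).
  i = 3 (α = 5): (5−10)(5−9)(5−6)(5−1) = (−5)·(−4)·(−1)·4 = −80 ≡ 8, so v_3 = 8^{−1} = 7 (mod 11).
  i = 4 (α = 6): (6−10)(6−9)(6−5)(6−1) = (−4)·(−3)·1·5 = 60 ≡ 5, so v_4 = 5^{−1} = 9 (mod 11).
  i = 5 (α = 1): (1−10)(1−9)(1−5)(1−6) = (−9)·(−8)·(−4)·(−5) = 1440 ≡ 10, so v_5 = 10^{−1} = 10 (mod 11).
  v = [3, 4, 7, 9, 10].
Step 2: syndromes of r = [10, 9, 7, 1, 9] (all sums mod 11).
  S_0 = Σ v_i r_i = 3·10 + 4·9 + 7·7 + 9·1 + 10·9 = 214 ≡ 5.
  S_1 = Σ v_i α_i r_i = 3·10·10 + 4·9·9 + 7·5·7 + 9·6·1 + 10·1·9 = 1013 ≡ 1.
  α_i^2 mod 11 = [1, 4, 3, 3, 1].
  S_2 = Σ v_i α_i^2 r_i = 3·1·10 + 4·4·9 + 7·3·7 + 9·3·1 + 10·1·9 = 438 ≡ 9.
  S = (5, 1, 9) ≠ 0, so r is not a codeword (an error is present).
Step 3: locate the error. For a single error e at position i, S_ℓ = v_i·e·α_i^ℓ, so α_err = S_1/S_0.
  S_0^{−1} = 5^{−1} = 9 (mod 11), so α_err = 1·9 = 9 ≡ 9 = α_2. Error position i = 2.
  Consistency check: S_2/S_1 = 9·1 = 9 ≡ 9 = α_err ✓ (single-error assumption holds).
Step 4: error magnitude e = S_0/v_2 = S_0·∏_{j≠2}(α_2 − α_j) = 5·3 = 15 ≡ 4 (mod 11).
Step 5: correct position 2: c_2 = r_2 − e = 9 − 4 ≡ 5 (mod 11). Hence c = [10, 5, 7, 1, 9].
  Check: interpolating c through the α_i gives m(x) = 4 + 5·x (degree < 2) with m(α_i) = c_i for every i, so c is indeed a codeword.


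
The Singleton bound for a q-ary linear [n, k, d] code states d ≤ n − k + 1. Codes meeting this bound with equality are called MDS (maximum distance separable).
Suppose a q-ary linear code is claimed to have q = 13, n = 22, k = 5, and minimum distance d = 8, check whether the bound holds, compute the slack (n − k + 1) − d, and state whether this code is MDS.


Singleton RHS = n − k + 1 = 18, slack = 10, bound satisfied, not MDS.

Singleton bound: d ≤ n − k + 1.
Here n = 22, k = 5, so n − k + 1 = 18.
Given d = 8, check d ≤ 18: YES.
Slack = (n − k + 1) − d = 10.
The code is NOT MDS (slack = 10 > 0).
Description: the claimed parameters are [22, 5, 8]_13; such a code would be non-MDS.


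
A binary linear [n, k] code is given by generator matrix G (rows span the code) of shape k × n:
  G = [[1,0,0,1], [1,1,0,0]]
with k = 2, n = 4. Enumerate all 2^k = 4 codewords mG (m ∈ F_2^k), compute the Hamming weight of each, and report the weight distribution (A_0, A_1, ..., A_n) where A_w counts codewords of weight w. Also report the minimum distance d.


Weight distribution: A_0 = 1, A_2 = 3. Minimum distance d = 2.

Enumerate all 2^2 = 4 messages m ∈ F_2^2.
For each, compute codeword c = mG in F_2^4, then tally its weight.
  m = 00 → c = 0000, weight = 0.
  m = 10 → c = 1001, weight = 2.
  m = 01 → c = 1100, weight = 2.
  m = 11 → c = 0101, weight = 2.
Tally weights:
  weight 0: 1 codewords.
  weight 2: 3 codewords.
Minimum distance d = smallest w > 0 with A_w > 0 = 2.
Sanity: Σ A_w = 4 = 2^2 = 4 ✓.


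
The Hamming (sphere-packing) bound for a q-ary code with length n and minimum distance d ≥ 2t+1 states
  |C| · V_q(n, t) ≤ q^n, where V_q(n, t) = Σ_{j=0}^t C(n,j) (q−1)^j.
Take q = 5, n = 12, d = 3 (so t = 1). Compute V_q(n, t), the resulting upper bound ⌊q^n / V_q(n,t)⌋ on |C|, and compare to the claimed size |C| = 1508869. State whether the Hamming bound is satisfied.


V_q(n, t) = 49, q^n = 244140625, Hamming bound = 4982461, |C| = 1508869 ≤ bound (satisfied).

Step 1: Compute V_q(n, t) = Σ_{j=0}^1 C(n, j) (q−1)^j.
  j = 0: C(12,0)·(4)^0 = 1·1 = 1.
  j = 1: C(12,1)·(4)^1 = 12·4 = 48.
  V_q(n, t) = 1 + 48 = 49.
Step 2: q^n = 5^12 = 244140625.
Step 3: Hamming bound ⌊q^n / V_q(n,t)⌋ = ⌊244140625/49⌋ = 4982461.
Step 4: Compare |C| = 1508869 to 4982461: satisfied.
The claimed |C| lies below the Hamming bound.


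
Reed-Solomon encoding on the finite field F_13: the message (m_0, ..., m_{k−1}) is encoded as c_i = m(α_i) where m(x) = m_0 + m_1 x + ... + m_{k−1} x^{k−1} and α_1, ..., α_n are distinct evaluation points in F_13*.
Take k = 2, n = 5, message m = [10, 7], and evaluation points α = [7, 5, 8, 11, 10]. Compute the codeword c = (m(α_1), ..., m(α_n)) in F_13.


c = [7, 6, 1, 9, 2]

Message polynomial: m(x) = 10 + 7·x (mod 13).
For each evaluation point α_i, compute m(α_i) mod 13:
  α_1 = 7: Horner steps 7 → 7, so m(7) = 7.
  α_2 = 5: Horner steps 7 → 6, so m(5) = 6.
  α_3 = 8: Horner steps 7 → 1, so m(8) = 1.
  α_4 = 11: Horner steps 7 → 9, so m(11) = 9.
  α_5 = 10: Horner steps 7 → 2, so m(10) = 2.
Codeword c = [7, 6, 1, 9, 2] ∈ F_13^5.


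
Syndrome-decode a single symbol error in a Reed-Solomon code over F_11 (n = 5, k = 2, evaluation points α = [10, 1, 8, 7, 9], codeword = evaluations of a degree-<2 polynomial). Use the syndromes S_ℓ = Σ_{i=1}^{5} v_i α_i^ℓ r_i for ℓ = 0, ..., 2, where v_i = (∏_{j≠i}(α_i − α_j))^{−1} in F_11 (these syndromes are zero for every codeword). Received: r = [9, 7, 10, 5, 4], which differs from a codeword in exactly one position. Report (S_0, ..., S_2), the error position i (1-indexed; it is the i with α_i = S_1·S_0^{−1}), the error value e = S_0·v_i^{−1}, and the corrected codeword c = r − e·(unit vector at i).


S = (1, 1, 1), error at position 2, error magnitude e = 10, c = [9, 8, 10, 5, 4].

Step 1: column multipliers v_i = (∏_{j≠i}(α_i − α_j))^{−1} mod 11.
  i = 1 (α = 10): (10−1)(10−8)(10−7)(10−9) = 9·2·3·1 = 54 ≡ 10, so v_1 = 10^{−1} = 10 (mod 11).
  i = 2 (α = 1): (1−10)(1−8)(1−7)(1−9) = (−9)·(−7)·(−6)·(−8) = 3024 ≡ 10, so v_2 = 10^{−1} = 10 (mod 11).
  i = 3 (α = 8): (8−10)(8−1)(8−7)(8−9) = (−2)·7·1·(−1) = 14 ≡ 3, so v_3 = 3^{−1} = 4 (mod 11).
  i = 4 (α = 7): (7−10)(7−1)(7−8)(7−9) = (−3)·6·(−1)·(−2) = −36 ≡ 8, so v_4 = 8^{−1} = 7 (mod 11).
  i = 5 (α = 9): (9−10)(9−1)(9−8)(9−7) = (−1)·8·1·2 = −16 ≡ 6, so v_5 = 6^{−1} = 2 (mod 11).
  v = [10, 10, 4, 7, 2].
Step 2: syndromes of r = [9, 7, 10, 5, 4] (all sums mod 11).
  S_0 = Σ v_i r_i = 10·9 + 10·7 + 4·10 + 7·5 + 2·4 = 243 ≡ 1.
  S_1 = Σ v_i α_i r_i = 10·10·9 + 10·1·7 + 4·8·10 + 7·7·5 + 2·9·4 = 1607 ≡ 1.
  α_i^2 mod 11 = [1, 1, 9, 5, 4].
  S_2 = Σ v_i α_i^2 r_i = 10·1·9 + 10·1·7 + 4·9·10 + 7·5·5 + 2·4·4 = 727 ≡ 1.
  S = (1, 1, 1) ≠ 0, so r is not a codeword (an error is present).
Step 3: locate the error. For a single error e at position i, S_ℓ = v_i·e·α_i^ℓ, so α_err = S_1/S_0.
  S_0^{−1} = 1^{−1} = 1 (mod 11), so α_err = 1·1 = 1 ≡ 1 = α_2. Error position i = 2.
  Consistency check: S_2/S_1 = 1·1 = 1 ≡ 1 = α_err ✓ (single-error assumption holds).
Step 4: error magnitude e = S_0/v_2 = S_0·∏_{j≠2}(α_2 − α_j) = 1·10 = 10 ≡ 10 (mod 11).
Step 5: correct position 2: c_2 = r_2 − e = 7 − 10 ≡ 8 (mod 11). Hence c = [9, 8, 10, 5, 4].
  Check: interpolating c through the α_i gives m(x) = 3 + 5·x (degree < 2) with m(α_i) = c_i for every i, so c is indeed a codeword.


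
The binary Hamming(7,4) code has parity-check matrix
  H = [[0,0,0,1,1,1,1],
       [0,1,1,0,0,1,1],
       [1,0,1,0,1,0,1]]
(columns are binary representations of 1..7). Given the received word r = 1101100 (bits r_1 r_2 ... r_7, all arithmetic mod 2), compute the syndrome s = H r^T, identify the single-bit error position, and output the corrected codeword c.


s = (0, 1, 0)^T, error position = 2, corrected codeword c = 1001100

Compute s = H r^T mod 2 one row at a time:
  s_1 = 1 + 1 + 0 + 0 = 2 ≡ 0 (mod 2).
  s_2 = 1 + 0 + 0 + 0 = 1 ≡ 1 (mod 2).
  s_3 = 1 + 0 + 1 + 0 = 2 ≡ 0 (mod 2).
s = (0, 1, 0)^T — this equals column 2 of H (binary 010), so error is at position 2.
Correct: flip bit 2 of r = 1101100 to get c = 1001100.


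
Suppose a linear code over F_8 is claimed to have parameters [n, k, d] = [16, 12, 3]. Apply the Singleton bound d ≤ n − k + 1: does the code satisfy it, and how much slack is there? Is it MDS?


Singleton RHS = n − k + 1 = 5, slack = 2, bound satisfied, not MDS.

Singleton bound: d ≤ n − k + 1.
Here n = 16, k = 12, so n − k + 1 = 5.
Given d = 3, check d ≤ 5: YES.
Slack = (n − k + 1) − d = 2.
The code is NOT MDS (slack = 2 > 0).
Description: the claimed parameters are [16, 12, 3]_8; such a code would be non-MDS.


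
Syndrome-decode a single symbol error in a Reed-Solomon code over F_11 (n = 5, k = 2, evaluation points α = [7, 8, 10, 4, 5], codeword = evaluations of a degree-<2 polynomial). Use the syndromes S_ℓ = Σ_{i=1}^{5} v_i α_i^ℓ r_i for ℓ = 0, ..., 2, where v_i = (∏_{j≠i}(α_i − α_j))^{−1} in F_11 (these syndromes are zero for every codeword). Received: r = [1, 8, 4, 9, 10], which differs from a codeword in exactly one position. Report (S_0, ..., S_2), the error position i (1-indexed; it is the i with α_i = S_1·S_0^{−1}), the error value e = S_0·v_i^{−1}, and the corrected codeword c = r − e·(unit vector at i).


S = (8, 9, 6), error at position 2, error magnitude e = 6, c = [1, 2, 4, 9, 10].

Step 1: column multipliers v_i = (∏_{j≠i}(α_i − α_j))^{−1} mod 11.
  i = 1 (α = 7): (7−8)(7−10)(7−4)(7−5) = (−1)·(−3)·3·2 = 18 ≡ 7, so v_1 = 7^{−1} = 8 (mod 11).
  i = 2 (α = 8): (8−7)(8−10)(8−4)(8−5) = 1·(−2)·4·3 = −24 ≡ 9, so v_2 = 9^{−1} = 5 (mod 11).
  i = 3 (α = 10): (10−7)(10−8)(10−4)(10−5) = 3·2·6·5 = 180 ≡ 4, so v_3 = 4^{−1} = 3 (mod 11).
  i = 4 (α = 4): (4−7)(4−8)(4−10)(4−5) = (−3)·(−4)·(−6)·(−1) = 72 ≡ 6, so v_4 = 6^{−1} = 2 (mod 11).
  i = 5 (α = 5): (5−7)(5−8)(5−10)(5−4) = (−2)·(−3)·(−5)·1 = −30 ≡ 3, so v_5 = 3^{−1} = 4 (mod 11).
  v = [8, 5, 3, 2, 4].
Step 2: syndromes of r = [1, 8, 4, 9, 10] (all sums mod 11).
  S_0 = Σ v_i r_i = 8·1 + 5·8 + 3·4 + 2·9 + 4·10 = 118 ≡ 8.
  S_1 = Σ v_i α_i r_i = 8·7·1 + 5·8·8 + 3·10·4 + 2·4·9 + 4·5·10 = 768 ≡ 9.
  α_i^2 mod 11 = [5, 9, 1, 5, 3].
  S_2 = Σ v_i α_i^2 r_i = 8·5·1 + 5·9·8 + 3·1·4 + 2·5·9 + 4·3·10 = 622 ≡ 6.
  S = (8, 9, 6) ≠ 0, so r is not a codeword (an error is present).
Step 3: locate the error. For a single error e at position i, S_ℓ = v_i·e·α_i^ℓ, so α_err = S_1/S_0.
  S_0^{−1} = 8^{−1} = 7 (mod 11), so α_err = 9·7 = 63 ≡ 8 = α_2. Error position i = 2.
  Consistency check: S_2/S_1 = 6·5 = 30 ≡ 8 = α_err ✓ (single-error assumption holds).
Step 4: error magnitude e = S_0/v_2 = S_0·∏_{j≠2}(α_2 − α_j) = 8·9 = 72 ≡ 6 (mod 11).
Step 5: correct position 2: c_2 = r_2 − e = 8 − 6 ≡ 2 (mod 11). Hence c = [1, 2, 4, 9, 10].
  Check: interpolating c through the α_i gives m(x) = 5 + 1·x (degree < 2) with m(α_i) = c_i for every i, so c is indeed a codeword.


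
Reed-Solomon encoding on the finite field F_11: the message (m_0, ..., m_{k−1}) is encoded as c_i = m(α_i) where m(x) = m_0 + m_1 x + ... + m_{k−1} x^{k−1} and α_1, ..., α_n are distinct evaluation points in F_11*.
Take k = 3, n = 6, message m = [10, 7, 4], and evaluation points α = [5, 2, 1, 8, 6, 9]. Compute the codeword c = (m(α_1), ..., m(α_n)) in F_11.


c = [2, 7, 10, 3, 9, 1]

Message polynomial: m(x) = 10 + 7·x + 4·x^2 (mod 11).
For each evaluation point α_i, compute m(α_i) mod 11:
  α_1 = 5: Horner steps 4 → 5 → 2, so m(5) = 2.
  α_2 = 2: Horner steps 4 → 4 → 7, so m(2) = 7.
  α_3 = 1: Horner steps 4 → 0 → 10, so m(1) = 10.
  α_4 = 8: Horner steps 4 → 6 → 3, so m(8) = 3.
  α_5 = 6: Horner steps 4 → 9 → 9, so m(6) = 9.
  α_6 = 9: Horner steps 4 → 10 → 1, so m(9) = 1.
Codeword c = [2, 7, 10, 3, 9, 1] ∈ F_11^6.


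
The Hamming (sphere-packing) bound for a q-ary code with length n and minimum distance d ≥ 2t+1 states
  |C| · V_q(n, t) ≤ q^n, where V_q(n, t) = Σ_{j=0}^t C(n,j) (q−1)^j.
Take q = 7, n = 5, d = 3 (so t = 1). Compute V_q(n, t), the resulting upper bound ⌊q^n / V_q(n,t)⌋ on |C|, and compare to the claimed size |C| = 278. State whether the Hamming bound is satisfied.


V_q(n, t) = 31, q^n = 16807, Hamming bound = 542, |C| = 278 ≤ bound (satisfied).

Step 1: Compute V_q(n, t) = Σ_{j=0}^1 C(n, j) (q−1)^j.
  j = 0: C(5,0)·(6)^0 = 1·1 = 1.
  j = 1: C(5,1)·(6)^1 = 5·6 = 30.
  V_q(n, t) = 1 + 30 = 31.
Step 2: q^n = 7^5 = 16807.
Step 3: Hamming bound ⌊q^n / V_q(n,t)⌋ = ⌊16807/31⌋ = 542.
Step 4: Compare |C| = 278 to 542: satisfied.
The claimed |C| lies below the Hamming bound.


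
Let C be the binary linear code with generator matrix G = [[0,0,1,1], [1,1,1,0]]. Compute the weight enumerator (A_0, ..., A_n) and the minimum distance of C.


Weight distribution: A_0 = 1, A_2 = 1, A_3 = 2. Minimum distance d = 2.

Enumerate all 2^2 = 4 messages m ∈ F_2^2.
For each, compute codeword c = mG in F_2^4, then tally its weight.
  m = 00 → c = 0000, weight = 0.
  m = 10 → c = 0011, weight = 2.
  m = 01 → c = 1110, weight = 3.
  m = 11 → c = 1101, weight = 3.
Tally weights:
  weight 0: 1 codewords.
  weight 2: 1 codewords.
  weight 3: 2 codewords.
Minimum distance d = smallest w > 0 with A_w > 0 = 2.
Sanity: Σ A_w = 4 = 2^2 = 4 ✓.


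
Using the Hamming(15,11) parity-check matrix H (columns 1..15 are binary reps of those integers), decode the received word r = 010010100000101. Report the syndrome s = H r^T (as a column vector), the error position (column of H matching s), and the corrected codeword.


s = (0, 0, 1, 0)^T, error position = 2, corrected codeword c = 000010100000101

Compute s = H r^T mod 2 one row at a time:
  s_1 = 0 + 0 + 0 + 0 + 0 + 1 + 0 + 1 = 2 ≡ 0 (mod 2).
  s_2 = 0 + 1 + 0 + 1 + 0 + 1 + 0 + 1 = 4 ≡ 0 (mod 2).
  s_3 = 1 + 0 + 0 + 1 + 0 + 0 + 0 + 1 = 3 ≡ 1 (mod 2).
  s_4 = 0 + 0 + 1 + 1 + 0 + 0 + 1 + 1 = 4 ≡ 0 (mod 2).
s = (0, 0, 1, 0)^T — this equals column 2 of H (binary 0010), so error is at position 2.
Correct: flip bit 2 of r = 010010100000101 to get c = 000010100000101.


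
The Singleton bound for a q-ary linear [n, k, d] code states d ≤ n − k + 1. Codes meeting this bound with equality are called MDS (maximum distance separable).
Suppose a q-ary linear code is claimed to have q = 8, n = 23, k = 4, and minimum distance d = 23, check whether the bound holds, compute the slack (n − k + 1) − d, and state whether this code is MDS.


Singleton RHS = n − k + 1 = 20, slack = -3, bound violated (no such code; not MDS).

Singleton bound: d ≤ n − k + 1.
Here n = 23, k = 4, so n − k + 1 = 20.
Given d = 23, check d ≤ 20: NO.
Slack = (n − k + 1) − d = -3.
The slack is negative: d = 23 exceeds n − k + 1 = 20 by 3, so the Singleton bound is violated and no linear [23, 4, 23]_8 code can exist. In particular it is not MDS (MDS requires d = n − k + 1 exactly).
Description: the claimed parameters are [23, 4, 23]_8; such a code would be impossible (violates the Singleton bound).


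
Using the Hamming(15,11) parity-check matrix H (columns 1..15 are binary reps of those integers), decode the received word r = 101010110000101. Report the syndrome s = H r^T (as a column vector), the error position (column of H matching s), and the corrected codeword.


s = (1, 0, 1, 0)^T, error position = 10, corrected codeword c = 101010110100101

Compute s = H r^T mod 2 one row at a time:
  s_1 = 1 + 0 + 0 + 0 + 0 + 1 + 0 + 1 = 3 ≡ 1 (mod 2).
  s_2 = 0 + 1 + 0 + 1 + 0 + 1 + 0 + 1 = 4 ≡ 0 (mod 2).
  s_3 = 0 + 1 + 0 + 1 + 0 + 0 + 0 + 1 = 3 ≡ 1 (mod 2).
  s_4 = 1 + 1 + 1 + 1 + 0 + 0 + 1 + 1 = 6 ≡ 0 (mod 2).
s = (1, 0, 1, 0)^T — this equals column 10 of H (binary 1010), so error is at position 10.
Correct: flip bit 10 of r = 101010110000101 to get c = 101010110100101.


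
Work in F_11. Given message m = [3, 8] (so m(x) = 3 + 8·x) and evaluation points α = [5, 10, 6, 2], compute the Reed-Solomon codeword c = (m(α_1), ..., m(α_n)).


c = [10, 6, 7, 8]

Message polynomial: m(x) = 3 + 8·x (mod 11).
For each evaluation point α_i, compute m(α_i) mod 11:
  α_1 = 5: Horner steps 8 → 10, so m(5) = 10.
  α_2 = 10: Horner steps 8 → 6, so m(10) = 6.
  α_3 = 6: Horner steps 8 → 7, so m(6) = 7.
  α_4 = 2: Horner steps 8 → 8, so m(2) = 8.
Codeword c = [10, 6, 7, 8] ∈ F_11^4.


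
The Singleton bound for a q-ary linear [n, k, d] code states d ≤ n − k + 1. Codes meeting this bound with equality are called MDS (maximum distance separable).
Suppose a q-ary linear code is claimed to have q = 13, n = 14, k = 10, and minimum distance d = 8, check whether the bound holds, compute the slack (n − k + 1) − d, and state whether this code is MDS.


Singleton RHS = n − k + 1 = 5, slack = -3, bound violated (no such code; not MDS).

Singleton bound: d ≤ n − k + 1.
Here n = 14, k = 10, so n − k + 1 = 5.
Given d = 8, check d ≤ 5: NO.
Slack = (n − k + 1) − d = -3.
The slack is negative: d = 8 exceeds n − k + 1 = 5 by 3, so the Singleton bound is violated and no linear [14, 10, 8]_13 code can exist. In particular it is not MDS (MDS requires d = n − k + 1 exactly).
Description: the claimed parameters are [14, 10, 8]_13; such a code would be impossible (violates the Singleton bound).


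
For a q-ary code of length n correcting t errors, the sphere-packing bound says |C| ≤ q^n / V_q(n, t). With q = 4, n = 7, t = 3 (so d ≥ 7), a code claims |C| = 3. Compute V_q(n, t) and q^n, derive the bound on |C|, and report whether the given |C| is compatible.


V_q(n, t) = 1156, q^n = 16384, Hamming bound = 14, |C| = 3 ≤ bound (satisfied).

Step 1: Compute V_q(n, t) = Σ_{j=0}^3 C(n, j) (q−1)^j.
  j = 0: C(7,0)·(3)^0 = 1·1 = 1.
  j = 1: C(7,1)·(3)^1 = 7·3 = 21.
  j = 2: C(7,2)·(3)^2 = 21·9 = 189.
  j = 3: C(7,3)·(3)^3 = 35·27 = 945.
  V_q(n, t) = 1 + 21 + 189 + 945 = 1156.
Step 2: q^n = 4^7 = 16384.
Step 3: Hamming bound ⌊q^n / V_q(n,t)⌋ = ⌊16384/1156⌋ = 14.
Step 4: Compare |C| = 3 to 14: satisfied.
The claimed |C| lies below the Hamming bound.


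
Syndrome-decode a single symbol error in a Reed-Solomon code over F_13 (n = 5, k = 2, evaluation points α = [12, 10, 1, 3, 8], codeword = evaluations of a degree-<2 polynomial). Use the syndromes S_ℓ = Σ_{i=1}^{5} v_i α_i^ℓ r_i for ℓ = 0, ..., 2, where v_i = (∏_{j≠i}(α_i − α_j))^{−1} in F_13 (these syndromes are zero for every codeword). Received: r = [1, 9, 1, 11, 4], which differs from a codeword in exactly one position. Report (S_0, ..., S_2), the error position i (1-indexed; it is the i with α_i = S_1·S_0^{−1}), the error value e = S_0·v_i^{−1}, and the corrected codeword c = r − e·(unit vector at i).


S = (1, 1, 1), error at position 3, error magnitude e = 8, c = [1, 9, 6, 11, 4].

Step 1: column multipliers v_i = (∏_{j≠i}(α_i − α_j))^{−1} mod 13.
  i = 1 (α = 12): (12−10)(12−1)(12−3)(12−8) = 2·11·9·4 = 792 ≡ 12, so v_1 = 12^{−1} = 12 (mod 13).
  i = 2 (α = 10): (10−12)(10−1)(10−3)(10−8) = (−2)·9·7·2 = −252 ≡ 8, so v_2 = 8^{−1} = 5 (mod 13).
  i = 3 (α = 1): (1−12)(1−10)(1−3)(1−8) = (−11)·(−9)·(−2)·(−7) = 1386 ≡ 8, so v_3 = 8^{−1} = 5 (mod 13).
  i = 4 (α = 3): (3−12)(3−10)(3−1)(3−8) = (−9)·(−7)·2·(−5) = −630 ≡ 7, so v_4 = 7^{−1} = 2 (mod 13).
  i = 5 (α = 8): (8−12)(8−10)(8−1)(8−3) = (−4)·(−2)·7·5 = 280 ≡ 7, so v_5 = 7^{−1} = 2 (mod 13).
  v = [12, 5, 5, 2, 2].
Step 2: syndromes of r = [1, 9, 1, 11, 4] (all sums mod 13).
  S_0 = Σ v_i r_i = 12·1 + 5·9 + 5·1 + 2·11 + 2·4 = 92 ≡ 1.
  S_1 = Σ v_i α_i r_i = 12·12·1 + 5·10·9 + 5·1·1 + 2·3·11 + 2·8·4 = 729 ≡ 1.
  α_i^2 mod 13 = [1, 9, 1, 9, 12].
  S_2 = Σ v_i α_i^2 r_i = 12·1·1 + 5·9·9 + 5·1·1 + 2·9·11 + 2·12·4 = 716 ≡ 1.
  S = (1, 1, 1) ≠ 0, so r is not a codeword (an error is present).
Step 3: locate the error. For a single error e at position i, S_ℓ = v_i·e·α_i^ℓ, so α_err = S_1/S_0.
  S_0^{−1} = 1^{−1} = 1 (mod 13), so α_err = 1·1 = 1 ≡ 1 = α_3. Error position i = 3.
  Consistency check: S_2/S_1 = 1·1 = 1 ≡ 1 = α_err ✓ (single-error assumption holds).
Step 4: error magnitude e = S_0/v_3 = S_0·∏_{j≠3}(α_3 − α_j) = 1·8 = 8 ≡ 8 (mod 13).
Step 5: correct position 3: c_3 = r_3 − e = 1 − 8 ≡ 6 (mod 13). Hence c = [1, 9, 6, 11, 4].
  Check: interpolating c through the α_i gives m(x) = 10 + 9·x (degree < 2) with m(α_i) = c_i for every i, so c is indeed a codeword.


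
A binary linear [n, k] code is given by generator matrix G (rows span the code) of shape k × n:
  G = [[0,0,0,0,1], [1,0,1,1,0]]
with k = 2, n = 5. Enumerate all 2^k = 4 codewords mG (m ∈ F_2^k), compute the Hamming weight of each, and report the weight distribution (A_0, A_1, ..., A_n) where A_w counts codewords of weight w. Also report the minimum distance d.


Weight distribution: A_0 = 1, A_1 = 1, A_3 = 1, A_4 = 1. Minimum distance d = 1.

Enumerate all 2^2 = 4 messages m ∈ F_2^2.
For each, compute codeword c = mG in F_2^5, then tally its weight.
  m = 00 → c = 00000, weight = 0.
  m = 10 → c = 00001, weight = 1.
  m = 01 → c = 10110, weight = 3.
  m = 11 → c = 10111, weight = 4.
Tally weights:
  weight 0: 1 codewords.
  weight 1: 1 codewords.
  weight 3: 1 codewords.
  weight 4: 1 codewords.
Minimum distance d = smallest w > 0 with A_w > 0 = 1.
Sanity: Σ A_w = 4 = 2^2 = 4 ✓.


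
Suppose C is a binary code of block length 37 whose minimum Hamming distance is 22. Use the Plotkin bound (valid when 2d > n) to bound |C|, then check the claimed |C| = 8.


Plotkin bound M ≤ 6; given |C| = 8 > bound (violated).

Check applicability: 2d = 44, n = 37.
2d − n = 7 > 0, so Plotkin applies.
Compute d/(2d−n) = 22/7 ≈ 3.1429.
⌊d/(2d−n)⌋ = 3.
Plotkin bound: M ≤ 2·3 = 6.
Given |C| = 8, check: VIOLATED.
This |C| is above the Plotkin bound, so no binary code with n = 37, d = 22 and 8 codewords exists.


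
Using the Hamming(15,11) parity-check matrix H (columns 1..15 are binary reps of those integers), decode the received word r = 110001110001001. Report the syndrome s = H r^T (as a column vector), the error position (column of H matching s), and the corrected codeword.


s = (1, 0, 0, 1)^T, error position = 9, corrected codeword c = 110001111001001

Compute s = H r^T mod 2 one row at a time:
  s_1 = 1 + 0 + 0 + 0 + 1 + 0 + 0 + 1 = 3 ≡ 1 (mod 2).
  s_2 = 0 + 0 + 1 + 1 + 1 + 0 + 0 + 1 = 4 ≡ 0 (mod 2).
  s_3 = 1 + 0 + 1 + 1 + 0 + 0 + 0 + 1 = 4 ≡ 0 (mod 2).
  s_4 = 1 + 0 + 0 + 1 + 0 + 0 + 0 + 1 = 3 ≡ 1 (mod 2).
s = (1, 0, 0, 1)^T — this equals column 9 of H (binary 1001), so error is at position 9.
Correct: flip bit 9 of r = 110001110001001 to get c = 110001111001001.


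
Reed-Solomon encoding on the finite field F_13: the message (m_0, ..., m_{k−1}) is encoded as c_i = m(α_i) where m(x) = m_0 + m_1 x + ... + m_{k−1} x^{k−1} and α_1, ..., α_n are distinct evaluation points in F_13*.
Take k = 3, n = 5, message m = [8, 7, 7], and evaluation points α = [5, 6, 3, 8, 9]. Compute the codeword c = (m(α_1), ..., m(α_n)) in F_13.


c = [10, 3, 1, 5, 1]

Message polynomial: m(x) = 8 + 7·x + 7·x^2 (mod 13).
For each evaluation point α_i, compute m(α_i) mod 13:
  α_1 = 5: Horner steps 7 → 3 → 10, so m(5) = 10.
  α_2 = 6: Horner steps 7 → 10 → 3, so m(6) = 3.
  α_3 = 3: Horner steps 7 → 2 → 1, so m(3) = 1.
  α_4 = 8: Horner steps 7 → 11 → 5, so m(8) = 5.
  α_5 = 9: Horner steps 7 → 5 → 1, so m(9) = 1.
Codeword c = [10, 3, 1, 5, 1] ∈ F_13^5.


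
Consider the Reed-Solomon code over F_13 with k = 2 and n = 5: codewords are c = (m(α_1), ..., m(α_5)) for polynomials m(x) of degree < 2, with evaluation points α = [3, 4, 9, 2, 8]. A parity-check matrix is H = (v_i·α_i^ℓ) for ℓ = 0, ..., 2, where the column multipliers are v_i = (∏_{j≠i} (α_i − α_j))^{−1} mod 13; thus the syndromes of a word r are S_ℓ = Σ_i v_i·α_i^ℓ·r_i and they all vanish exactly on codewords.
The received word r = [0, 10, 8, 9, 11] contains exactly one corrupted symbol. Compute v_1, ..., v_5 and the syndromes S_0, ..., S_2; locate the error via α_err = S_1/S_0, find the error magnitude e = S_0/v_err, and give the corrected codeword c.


S = (1, 2, 4), error at position 4, error magnitude e = 6, c = [0, 10, 8, 3, 11].

Step 1: column multipliers v_i = (∏_{j≠i}(α_i − α_j))^{−1} mod 13.
  i = 1 (α = 3): (3−4)(3−9)(3−2)(3−8) = (−1)·(−6)·1·(−5) = −30 ≡ 9, so v_1 = 9^{−1} = 3 (mod 13).
  i = 2 (α = 4): (4−3)(4−9)(4−2)(4−8) = 1·(−5)·2·(−4) = 40 ≡ 1, so v_2 = 1^{−1} = 1 (mod 13).
  i = 3 (α = 9): (9−3)(9−4)(9−2)(9−8) = 6·5·7·1 = 210 ≡ 2, so v_3 = 2^{−1} = 7 (mod 13).
  i = 4 (α = 2): (2−3)(2−4)(2−9)(2−8) = (−1)·(−2)·(−7)·(−6) = 84 ≡ 6, so v_4 = 6^{−1} = 11 (mod 13).
  i = 5 (α = 8): (8−3)(8−4)(8−9)(8−2) = 5·4·(−1)·6 = −120 ≡ 10, so v_5 = 10^{−1} = 4 (mod 13).
  v = [3, 1, 7, 11, 4].
Step 2: syndromes of r = [0, 10, 8, 9, 11] (all sums mod 13).
  S_0 = Σ v_i r_i = 3·0 + 1·10 + 7·8 + 11·9 + 4·11 = 209 ≡ 1.
  S_1 = Σ v_i α_i r_i = 3·3·0 + 1·4·10 + 7·9·8 + 11·2·9 + 4·8·11 = 1094 ≡ 2.
  α_i^2 mod 13 = [9, 3, 3, 4, 12].
  S_2 = Σ v_i α_i^2 r_i = 3·9·0 + 1·3·10 + 7·3·8 + 11·4·9 + 4·12·11 = 1122 ≡ 4.
  S = (1, 2, 4) ≠ 0, so r is not a codeword (an error is present).
Step 3: locate the error. For a single error e at position i, S_ℓ = v_i·e·α_i^ℓ, so α_err = S_1/S_0.
  S_0^{−1} = 1^{−1} = 1 (mod 13), so α_err = 2·1 = 2 ≡ 2 = α_4. Error position i = 4.
  Consistency check: S_2/S_1 = 4·7 = 28 ≡ 2 = α_err ✓ (single-error assumption holds).
Step 4: error magnitude e = S_0/v_4 = S_0·∏_{j≠4}(α_4 − α_j) = 1·6 = 6 ≡ 6 (mod 13).
Step 5: correct position 4: c_4 = r_4 − e = 9 − 6 ≡ 3 (mod 13). Hence c = [0, 10, 8, 3, 11].
  Check: interpolating c through the α_i gives m(x) = 9 + 10·x (degree < 2) with m(α_i) = c_i for every i, so c is indeed a codeword.


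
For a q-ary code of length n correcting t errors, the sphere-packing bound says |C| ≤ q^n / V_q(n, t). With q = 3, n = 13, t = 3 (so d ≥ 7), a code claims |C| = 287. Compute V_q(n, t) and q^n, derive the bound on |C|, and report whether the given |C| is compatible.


V_q(n, t) = 2627, q^n = 1594323, Hamming bound = 606, |C| = 287 ≤ bound (satisfied).

Step 1: Compute V_q(n, t) = Σ_{j=0}^3 C(n, j) (q−1)^j.
  j = 0: C(13,0)·(2)^0 = 1·1 = 1.
  j = 1: C(13,1)·(2)^1 = 13·2 = 26.
  j = 2: C(13,2)·(2)^2 = 78·4 = 312.
  j = 3: C(13,3)·(2)^3 = 286·8 = 2288.
  V_q(n, t) = 1 + 26 + 312 + 2288 = 2627.
Step 2: q^n = 3^13 = 1594323.
Step 3: Hamming bound ⌊q^n / V_q(n,t)⌋ = ⌊1594323/2627⌋ = 606.
Step 4: Compare |C| = 287 to 606: satisfied.
The claimed |C| lies below the Hamming bound.


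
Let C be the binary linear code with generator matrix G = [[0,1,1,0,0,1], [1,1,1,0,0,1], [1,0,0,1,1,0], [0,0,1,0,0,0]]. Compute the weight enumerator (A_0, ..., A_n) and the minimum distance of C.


Weight distribution: A_0 = 1, A_1 = 2, A_2 = 3, A_3 = 4, A_4 = 3, A_5 = 2, A_6 = 1. Minimum distance d = 1.

Enumerate all 2^4 = 16 messages m ∈ F_2^4.
For each, compute codeword c = mG in F_2^6, then tally its weight.
  m = 0000 → c = 000000, weight = 0.
  m = 1000 → c = 011001, weight = 3.
  m = 0100 → c = 111001, weight = 4.
  m = 1100 → c = 100000, weight = 1.
  m = 0010 → c = 100110, weight = 3.
  m = 1010 → c = 111111, weight = 6.
  m = 0110 → c = 011111, weight = 5.
  m = 1110 → c = 000110, weight = 2.
  m = 0001 → c = 001000, weight = 1.
  m = 1001 → c = 010001, weight = 2.
  m = 0101 → c = 110001, weight = 3.
  m = 1101 → c = 101000, weight = 2.
  m = 0011 → c = 101110, weight = 4.
  m = 1011 → c = 110111, weight = 5.
  m = 0111 → c = 010111, weight = 4.
  m = 1111 → c = 001110, weight = 3.
Tally weights:
  weight 0: 1 codewords.
  weight 1: 2 codewords.
  weight 2: 3 codewords.
  weight 3: 4 codewords.
  weight 4: 3 codewords.
  weight 5: 2 codewords.
  weight 6: 1 codewords.
Minimum distance d = smallest w > 0 with A_w > 0 = 1.
Sanity: Σ A_w = 16 = 2^4 = 16 ✓.


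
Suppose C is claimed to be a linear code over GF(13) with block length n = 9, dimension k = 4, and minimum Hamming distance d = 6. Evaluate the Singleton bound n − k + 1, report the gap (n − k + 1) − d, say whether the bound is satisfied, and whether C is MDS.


Singleton RHS = n − k + 1 = 6, slack = 0, bound satisfied, MDS.

Singleton bound: d ≤ n − k + 1.
Here n = 9, k = 4, so n − k + 1 = 6.
Given d = 6, check d ≤ 6: YES.
Slack = (n − k + 1) − d = 0.
The code is MDS (slack = 0).
Description: the claimed parameters are [9, 4, 6]_13; such a code would be MDS (meets Singleton bound).


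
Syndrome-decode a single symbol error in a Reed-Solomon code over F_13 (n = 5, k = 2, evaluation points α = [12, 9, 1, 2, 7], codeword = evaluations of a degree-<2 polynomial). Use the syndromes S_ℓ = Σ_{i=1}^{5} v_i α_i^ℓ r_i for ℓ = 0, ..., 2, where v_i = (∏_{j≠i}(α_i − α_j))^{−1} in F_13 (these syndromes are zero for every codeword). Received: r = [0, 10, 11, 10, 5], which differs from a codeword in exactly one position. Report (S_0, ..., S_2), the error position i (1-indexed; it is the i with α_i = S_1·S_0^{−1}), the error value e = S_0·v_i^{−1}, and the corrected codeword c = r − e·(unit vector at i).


S = (10, 12, 4), error at position 2, error magnitude e = 7, c = [0, 3, 11, 10, 5].

Step 1: column multipliers v_i = (∏_{j≠i}(α_i − α_j))^{−1} mod 13.
  i = 1 (α = 12): (12−9)(12−1)(12−2)(12−7) = 3·11·10·5 = 1650 ≡ 12, so v_1 = 12^{−1} = 12 (mod 13).
  i = 2 (α = 9): (9−12)(9−1)(9−2)(9−7) = (−3)·8·7·2 = −336 ≡ 2, so v_2 = 2^{−1} = 7 (mod 13).
  i = 3 (α = 1): (1−12)(1−9)(1−2)(1−7) = (−11)·(−8)·(−1)·(−6) = 528 ≡ 8, so v_3 = 8^{−1} = 5 (mod 13).
  i = 4 (α = 2): (2−12)(2−9)(2−1)(2−7) = (−10)·(−7)·1·(−5) = −350 ≡ 1, so v_4 = 1^{−1} = 1 (mod 13).
  i = 5 (α = 7): (7−12)(7−9)(7−1)(7−2) = (−5)·(−2)·6·5 = 300 ≡ 1, so v_5 = 1^{−1} = 1 (mod 13).
  v = [12, 7, 5, 1, 1].
Step 2: syndromes of r = [0, 10, 11, 10, 5] (all sums mod 13).
  S_0 = Σ v_i r_i = 12·0 + 7·10 + 5·11 + 1·10 + 1·5 = 140 ≡ 10.
  S_1 = Σ v_i α_i r_i = 12·12·0 + 7·9·10 + 5·1·11 + 1·2·10 + 1·7·5 = 740 ≡ 12.
  α_i^2 mod 13 = [1, 3, 1, 4, 10].
  S_2 = Σ v_i α_i^2 r_i = 12·1·0 + 7·3·10 + 5·1·11 + 1·4·10 + 1·10·5 = 355 ≡ 4.
  S = (10, 12, 4) ≠ 0, so r is not a codeword (an error is present).
Step 3: locate the error. For a single error e at position i, S_ℓ = v_i·e·α_i^ℓ, so α_err = S_1/S_0.
  S_0^{−1} = 10^{−1} = 4 (mod 13), so α_err = 12·4 = 48 ≡ 9 = α_2. Error position i = 2.
  Consistency check: S_2/S_1 = 4·12 = 48 ≡ 9 = α_err ✓ (single-error assumption holds).
Step 4: error magnitude e = S_0/v_2 = S_0·∏_{j≠2}(α_2 − α_j) = 10·2 = 20 ≡ 7 (mod 13).
Step 5: correct position 2: c_2 = r_2 − e = 10 − 7 ≡ 3 (mod 13). Hence c = [0, 3, 11, 10, 5].
  Check: interpolating c through the α_i gives m(x) = 12 + 12·x (degree < 2) with m(α_i) = c_i for every i, so c is indeed a codeword.


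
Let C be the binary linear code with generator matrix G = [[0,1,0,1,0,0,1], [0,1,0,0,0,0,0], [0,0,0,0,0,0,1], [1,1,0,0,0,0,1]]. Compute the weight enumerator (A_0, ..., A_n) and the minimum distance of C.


Weight distribution: A_0 = 1, A_1 = 4, A_2 = 6, A_3 = 4, A_4 = 1. Minimum distance d = 1.

Enumerate all 2^4 = 16 messages m ∈ F_2^4.
For each, compute codeword c = mG in F_2^7, then tally its weight.
  m = 0000 → c = 0000000, weight = 0.
  m = 1000 → c = 0101001, weight = 3.
  m = 0100 → c = 0100000, weight = 1.
  m = 1100 → c = 0001001, weight = 2.
  m = 0010 → c = 0000001, weight = 1.
  m = 1010 → c = 0101000, weight = 2.
  m = 0110 → c = 0100001, weight = 2.
  m = 1110 → c = 0001000, weight = 1.
  m = 0001 → c = 1100001, weight = 3.
  m = 1001 → c = 1001000, weight = 2.
  m = 0101 → c = 1000001, weight = 2.
  m = 1101 → c = 1101000, weight = 3.
  m = 0011 → c = 1100000, weight = 2.
  m = 1011 → c = 1001001, weight = 3.
  m = 0111 → c = 1000000, weight = 1.
  m = 1111 → c = 1101001, weight = 4.
Tally weights:
  weight 0: 1 codewords.
  weight 1: 4 codewords.
  weight 2: 6 codewords.
  weight 3: 4 codewords.
  weight 4: 1 codewords.
Minimum distance d = smallest w > 0 with A_w > 0 = 1.
Sanity: Σ A_w = 16 = 2^4 = 16 ✓.


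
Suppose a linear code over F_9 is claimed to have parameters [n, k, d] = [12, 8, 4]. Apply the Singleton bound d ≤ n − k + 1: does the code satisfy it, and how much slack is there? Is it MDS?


Singleton RHS = n − k + 1 = 5, slack = 1, bound satisfied, not MDS.

Singleton bound: d ≤ n − k + 1.
Here n = 12, k = 8, so n − k + 1 = 5.
Given d = 4, check d ≤ 5: YES.
Slack = (n − k + 1) − d = 1.
The code is NOT MDS (slack = 1 > 0).
Description: the claimed parameters are [12, 8, 4]_9; such a code would be non-MDS.


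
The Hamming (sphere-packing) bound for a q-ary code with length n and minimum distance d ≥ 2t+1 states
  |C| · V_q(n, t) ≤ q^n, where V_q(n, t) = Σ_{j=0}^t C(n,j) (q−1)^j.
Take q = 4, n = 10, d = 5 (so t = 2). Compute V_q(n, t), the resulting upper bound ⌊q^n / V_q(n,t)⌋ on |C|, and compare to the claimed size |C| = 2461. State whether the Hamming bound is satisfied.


V_q(n, t) = 436, q^n = 1048576, Hamming bound = 2404, |C| = 2461 > bound (violated).

Step 1: Compute V_q(n, t) = Σ_{j=0}^2 C(n, j) (q−1)^j.
  j = 0: C(10,0)·(3)^0 = 1·1 = 1.
  j = 1: C(10,1)·(3)^1 = 10·3 = 30.
  j = 2: C(10,2)·(3)^2 = 45·9 = 405.
  V_q(n, t) = 1 + 30 + 405 = 436.
Step 2: q^n = 4^10 = 1048576.
Step 3: Hamming bound ⌊q^n / V_q(n,t)⌋ = ⌊1048576/436⌋ = 2404.
Step 4: Compare |C| = 2461 to 2404: violated.
The claimed |C| lies above the Hamming bound, so no 4-ary code of length 10 with d ≥ 5 can have 2461 codewords.


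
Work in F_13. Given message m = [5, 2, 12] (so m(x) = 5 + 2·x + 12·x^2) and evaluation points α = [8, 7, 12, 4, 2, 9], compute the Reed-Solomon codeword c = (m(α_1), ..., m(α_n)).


c = [9, 9, 2, 10, 5, 7]

Message polynomial: m(x) = 5 + 2·x + 12·x^2 (mod 13).
For each evaluation point α_i, compute m(α_i) mod 13:
  α_1 = 8: Horner steps 12 → 7 → 9, so m(8) = 9.
  α_2 = 7: Horner steps 12 → 8 → 9, so m(7) = 9.
  α_3 = 12: Horner steps 12 → 3 → 2, so m(12) = 2.
  α_4 = 4: Horner steps 12 → 11 → 10, so m(4) = 10.
  α_5 = 2: Horner steps 12 → 0 → 5, so m(2) = 5.
  α_6 = 9: Horner steps 12 → 6 → 7, so m(9) = 7.
Codeword c = [9, 9, 2, 10, 5, 7] ∈ F_13^6.


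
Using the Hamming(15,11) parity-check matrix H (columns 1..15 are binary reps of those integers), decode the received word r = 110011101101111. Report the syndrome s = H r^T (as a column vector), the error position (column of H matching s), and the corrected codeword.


s = (0, 1, 0, 0)^T, error position = 4, corrected codeword c = 110111101101111

Compute s = H r^T mod 2 one row at a time:
  s_1 = 0 + 1 + 1 + 0 + 1 + 1 + 1 + 1 = 6 ≡ 0 (mod 2).
  s_2 = 0 + 1 + 1 + 1 + 1 + 1 + 1 + 1 = 7 ≡ 1 (mod 2).
  s_3 = 1 + 0 + 1 + 1 + 1 + 0 + 1 + 1 = 6 ≡ 0 (mod 2).
  s_4 = 1 + 0 + 1 + 1 + 1 + 0 + 1 + 1 = 6 ≡ 0 (mod 2).
s = (0, 1, 0, 0)^T — this equals column 4 of H (binary 0100), so error is at position 4.
Correct: flip bit 4 of r = 110011101101111 to get c = 110111101101111.


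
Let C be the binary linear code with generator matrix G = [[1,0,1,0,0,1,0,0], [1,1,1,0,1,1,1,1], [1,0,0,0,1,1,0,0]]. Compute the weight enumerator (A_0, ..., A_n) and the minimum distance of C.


Weight distribution: A_0 = 1, A_2 = 1, A_3 = 2, A_4 = 2, A_5 = 1, A_7 = 1. Minimum distance d = 2.

Enumerate all 2^3 = 8 messages m ∈ F_2^3.
For each, compute codeword c = mG in F_2^8, then tally its weight.
  m = 000 → c = 00000000, weight = 0.
  m = 100 → c = 10100100, weight = 3.
  m = 010 → c = 11101111, weight = 7.
  m = 110 → c = 01001011, weight = 4.
  m = 001 → c = 10001100, weight = 3.
  m = 101 → c = 00101000, weight = 2.
  m = 011 → c = 01100011, weight = 4.
  m = 111 → c = 11000111, weight = 5.
Tally weights:
  weight 0: 1 codewords.
  weight 2: 1 codewords.
  weight 3: 2 codewords.
  weight 4: 2 codewords.
  weight 5: 1 codewords.
  weight 7: 1 codewords.
Minimum distance d = smallest w > 0 with A_w > 0 = 2.
Sanity: Σ A_w = 8 = 2^3 = 8 ✓.
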